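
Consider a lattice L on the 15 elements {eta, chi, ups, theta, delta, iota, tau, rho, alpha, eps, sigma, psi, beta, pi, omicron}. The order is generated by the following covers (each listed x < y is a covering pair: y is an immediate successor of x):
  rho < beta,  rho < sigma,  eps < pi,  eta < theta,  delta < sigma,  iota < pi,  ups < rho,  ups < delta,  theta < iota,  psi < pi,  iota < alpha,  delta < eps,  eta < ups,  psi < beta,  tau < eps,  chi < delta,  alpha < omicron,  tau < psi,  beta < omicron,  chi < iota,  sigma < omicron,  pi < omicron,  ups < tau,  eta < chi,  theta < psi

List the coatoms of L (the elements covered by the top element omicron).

The coatoms are exactly the elements covered by omicron: alpha, beta, pi, sigma.

alpha, beta, pi, sigma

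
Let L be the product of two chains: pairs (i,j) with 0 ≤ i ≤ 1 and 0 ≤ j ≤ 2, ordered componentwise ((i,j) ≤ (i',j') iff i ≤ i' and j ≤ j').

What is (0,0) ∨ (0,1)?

(0,1)

In a product of chains, the join is componentwise max, giving (0,1).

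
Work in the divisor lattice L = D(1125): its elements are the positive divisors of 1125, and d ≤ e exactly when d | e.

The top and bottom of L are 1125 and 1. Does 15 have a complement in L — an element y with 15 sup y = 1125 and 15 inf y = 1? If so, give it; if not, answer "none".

none

For every candidate y, either 15 ∨ y ≠ 1125 or 15 ∧ y ≠ 1; no complement exists.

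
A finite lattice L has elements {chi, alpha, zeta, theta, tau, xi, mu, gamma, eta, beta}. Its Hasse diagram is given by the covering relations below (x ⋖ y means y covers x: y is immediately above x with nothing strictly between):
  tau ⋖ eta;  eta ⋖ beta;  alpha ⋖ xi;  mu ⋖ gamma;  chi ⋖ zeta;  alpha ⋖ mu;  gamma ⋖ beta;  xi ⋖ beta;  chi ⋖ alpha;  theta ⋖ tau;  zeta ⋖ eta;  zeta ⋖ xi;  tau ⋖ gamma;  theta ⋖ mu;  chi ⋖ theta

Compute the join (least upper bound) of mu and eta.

Common upper bounds of {mu, eta}: beta.
The least among these is beta.

beta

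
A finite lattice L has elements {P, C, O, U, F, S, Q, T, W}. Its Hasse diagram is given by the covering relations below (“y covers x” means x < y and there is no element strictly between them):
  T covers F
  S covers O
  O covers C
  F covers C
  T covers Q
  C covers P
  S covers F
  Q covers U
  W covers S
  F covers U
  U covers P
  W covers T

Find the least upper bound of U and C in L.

F

Common upper bounds of {U, C}: F, S, T, W.
The least among these is F.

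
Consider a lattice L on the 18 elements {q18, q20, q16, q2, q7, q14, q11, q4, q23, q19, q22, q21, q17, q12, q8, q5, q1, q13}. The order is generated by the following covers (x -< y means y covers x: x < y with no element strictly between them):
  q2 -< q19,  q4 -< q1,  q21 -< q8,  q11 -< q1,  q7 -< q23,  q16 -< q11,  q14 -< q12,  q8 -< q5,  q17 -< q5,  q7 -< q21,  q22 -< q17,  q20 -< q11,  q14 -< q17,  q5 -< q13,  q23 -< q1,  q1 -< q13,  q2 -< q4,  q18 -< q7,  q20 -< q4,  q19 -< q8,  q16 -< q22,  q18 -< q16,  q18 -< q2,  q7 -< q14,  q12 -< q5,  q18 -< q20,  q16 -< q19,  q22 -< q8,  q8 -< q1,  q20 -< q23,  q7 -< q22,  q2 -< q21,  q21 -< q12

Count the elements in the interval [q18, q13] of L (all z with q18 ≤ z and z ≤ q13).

The interval [q18, q13] = {q1, q11, q12, q13, q14, q16, q17, q18, q19, q2, q20, q21, q22, q23, q4, q5, q7, q8}, which has 18 elements.

18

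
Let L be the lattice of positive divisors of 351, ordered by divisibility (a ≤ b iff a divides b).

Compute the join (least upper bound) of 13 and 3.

In the divisibility order, the join is the least common multiple: lcm(13, 3) = 39.

39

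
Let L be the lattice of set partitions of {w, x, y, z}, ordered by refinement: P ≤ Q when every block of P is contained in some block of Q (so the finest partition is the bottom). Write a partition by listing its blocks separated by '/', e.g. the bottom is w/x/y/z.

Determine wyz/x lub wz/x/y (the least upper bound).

Common upper bounds of {wyz/x, wz/x/y}: wxyz, wyz/x.
The least among these is wyz/x.

wyz/x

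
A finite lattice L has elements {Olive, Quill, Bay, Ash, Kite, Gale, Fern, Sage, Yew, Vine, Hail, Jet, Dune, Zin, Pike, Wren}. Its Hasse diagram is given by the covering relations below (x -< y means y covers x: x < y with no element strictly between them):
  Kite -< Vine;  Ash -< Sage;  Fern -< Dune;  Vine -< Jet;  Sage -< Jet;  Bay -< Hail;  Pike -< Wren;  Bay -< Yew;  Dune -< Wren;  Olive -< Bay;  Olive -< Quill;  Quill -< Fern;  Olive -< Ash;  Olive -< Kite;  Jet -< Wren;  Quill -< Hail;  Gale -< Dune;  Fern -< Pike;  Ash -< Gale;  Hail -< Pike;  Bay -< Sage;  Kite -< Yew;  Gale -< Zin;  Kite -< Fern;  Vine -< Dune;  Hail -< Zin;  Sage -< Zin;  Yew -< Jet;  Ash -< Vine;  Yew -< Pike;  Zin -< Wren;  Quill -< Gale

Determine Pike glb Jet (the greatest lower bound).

Common lower bounds of {Pike, Jet}: Bay, Kite, Olive, Yew.
The greatest among these is Yew.

Yew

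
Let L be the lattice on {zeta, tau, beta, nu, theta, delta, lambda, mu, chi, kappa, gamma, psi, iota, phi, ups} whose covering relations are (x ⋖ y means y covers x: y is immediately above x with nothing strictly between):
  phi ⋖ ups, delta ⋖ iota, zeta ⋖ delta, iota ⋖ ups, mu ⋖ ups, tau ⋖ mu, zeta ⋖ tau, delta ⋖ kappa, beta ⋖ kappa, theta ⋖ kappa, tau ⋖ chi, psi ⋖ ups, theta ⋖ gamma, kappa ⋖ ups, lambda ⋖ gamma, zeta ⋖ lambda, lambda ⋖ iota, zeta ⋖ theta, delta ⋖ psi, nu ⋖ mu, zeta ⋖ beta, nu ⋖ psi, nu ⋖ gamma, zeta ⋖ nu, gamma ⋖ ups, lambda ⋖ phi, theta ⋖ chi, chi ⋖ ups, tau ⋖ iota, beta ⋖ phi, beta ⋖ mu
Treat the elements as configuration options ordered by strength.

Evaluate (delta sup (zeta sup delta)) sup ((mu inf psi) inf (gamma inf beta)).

delta

zeta ∨ delta = delta
delta ∨ delta = delta
mu ∧ psi = nu
gamma ∧ beta = zeta
nu ∧ zeta = zeta
delta ∨ zeta = delta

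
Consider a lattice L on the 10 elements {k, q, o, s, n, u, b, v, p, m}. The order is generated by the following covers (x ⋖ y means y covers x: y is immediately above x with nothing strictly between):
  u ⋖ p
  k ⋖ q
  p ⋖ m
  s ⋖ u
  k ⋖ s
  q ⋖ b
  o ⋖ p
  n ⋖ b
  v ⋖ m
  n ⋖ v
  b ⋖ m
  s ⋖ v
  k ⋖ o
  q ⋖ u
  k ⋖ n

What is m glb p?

Common lower bounds of {m, p}: k, o, p, q, s, u.
The greatest among these is p.

p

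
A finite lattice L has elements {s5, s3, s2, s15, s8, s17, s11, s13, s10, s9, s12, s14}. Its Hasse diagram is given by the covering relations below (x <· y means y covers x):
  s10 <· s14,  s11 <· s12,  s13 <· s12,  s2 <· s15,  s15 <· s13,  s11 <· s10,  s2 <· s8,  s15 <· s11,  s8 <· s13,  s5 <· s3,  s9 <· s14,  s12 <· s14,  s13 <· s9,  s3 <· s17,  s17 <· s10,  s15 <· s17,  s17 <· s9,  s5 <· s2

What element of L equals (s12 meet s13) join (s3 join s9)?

s9

s12 ∧ s13 = s13
s3 ∨ s9 = s9
s13 ∨ s9 = s9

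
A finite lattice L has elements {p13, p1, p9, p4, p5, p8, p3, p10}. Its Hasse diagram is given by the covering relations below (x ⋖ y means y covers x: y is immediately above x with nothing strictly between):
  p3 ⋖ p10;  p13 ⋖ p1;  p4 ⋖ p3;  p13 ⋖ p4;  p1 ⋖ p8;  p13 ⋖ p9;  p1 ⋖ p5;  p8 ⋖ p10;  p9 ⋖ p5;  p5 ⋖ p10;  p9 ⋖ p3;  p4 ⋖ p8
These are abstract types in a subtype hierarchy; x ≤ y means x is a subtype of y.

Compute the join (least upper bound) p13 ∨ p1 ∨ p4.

Common upper bounds of {p13, p1, p4}: p10, p8.
The least among these is p8.

p8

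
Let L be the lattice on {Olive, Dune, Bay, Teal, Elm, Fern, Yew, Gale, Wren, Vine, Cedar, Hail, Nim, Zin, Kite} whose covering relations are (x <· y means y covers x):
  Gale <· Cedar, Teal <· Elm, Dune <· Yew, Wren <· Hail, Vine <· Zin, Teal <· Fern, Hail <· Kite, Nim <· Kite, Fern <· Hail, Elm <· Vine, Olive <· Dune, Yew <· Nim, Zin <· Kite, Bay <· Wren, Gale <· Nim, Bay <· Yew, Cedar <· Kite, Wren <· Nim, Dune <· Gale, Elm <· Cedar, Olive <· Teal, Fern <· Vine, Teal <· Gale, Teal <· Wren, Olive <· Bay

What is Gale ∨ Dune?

Gale

Common upper bounds of {Gale, Dune}: Cedar, Gale, Kite, Nim.
The least among these is Gale.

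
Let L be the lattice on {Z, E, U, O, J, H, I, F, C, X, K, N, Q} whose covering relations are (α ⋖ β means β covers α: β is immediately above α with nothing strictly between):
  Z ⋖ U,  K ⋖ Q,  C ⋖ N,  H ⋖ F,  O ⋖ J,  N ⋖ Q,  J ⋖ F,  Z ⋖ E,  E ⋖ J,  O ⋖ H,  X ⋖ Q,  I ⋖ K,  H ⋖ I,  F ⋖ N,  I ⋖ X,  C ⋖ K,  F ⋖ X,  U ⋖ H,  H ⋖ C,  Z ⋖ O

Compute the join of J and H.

Common upper bounds of {J, H}: F, N, Q, X.
The least among these is F.

F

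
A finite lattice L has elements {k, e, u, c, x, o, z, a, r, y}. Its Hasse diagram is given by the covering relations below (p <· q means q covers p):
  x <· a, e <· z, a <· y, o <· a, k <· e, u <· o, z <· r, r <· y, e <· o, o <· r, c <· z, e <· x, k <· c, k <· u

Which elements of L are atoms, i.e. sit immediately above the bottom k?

The atoms are exactly the elements that cover k: c, e, u.

c, e, u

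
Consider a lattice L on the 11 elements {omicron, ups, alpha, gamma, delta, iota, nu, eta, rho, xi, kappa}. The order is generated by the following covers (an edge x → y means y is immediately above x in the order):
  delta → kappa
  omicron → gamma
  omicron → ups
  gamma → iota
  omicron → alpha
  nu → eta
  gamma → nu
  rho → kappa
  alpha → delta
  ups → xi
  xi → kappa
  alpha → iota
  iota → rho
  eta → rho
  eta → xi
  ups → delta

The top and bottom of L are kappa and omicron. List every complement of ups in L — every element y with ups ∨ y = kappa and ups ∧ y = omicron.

iota, rho

Need y with ups ∨ y = kappa and ups ∧ y = omicron.
Checking each element gives: iota, rho.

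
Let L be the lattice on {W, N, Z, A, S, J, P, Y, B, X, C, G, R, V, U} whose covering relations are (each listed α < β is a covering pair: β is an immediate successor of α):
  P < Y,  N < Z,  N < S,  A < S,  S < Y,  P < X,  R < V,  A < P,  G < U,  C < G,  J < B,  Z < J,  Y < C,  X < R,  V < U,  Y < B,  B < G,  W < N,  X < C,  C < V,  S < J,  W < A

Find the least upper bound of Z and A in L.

J

Common upper bounds of {Z, A}: B, G, J, U.
The least among these is J.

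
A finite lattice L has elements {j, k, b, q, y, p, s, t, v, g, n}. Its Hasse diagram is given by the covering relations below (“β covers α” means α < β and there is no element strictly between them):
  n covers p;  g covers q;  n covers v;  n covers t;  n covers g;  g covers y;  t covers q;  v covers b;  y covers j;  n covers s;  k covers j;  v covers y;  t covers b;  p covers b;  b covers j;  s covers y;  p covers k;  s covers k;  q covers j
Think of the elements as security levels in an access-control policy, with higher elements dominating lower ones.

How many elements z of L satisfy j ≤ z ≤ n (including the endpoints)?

11

The interval [j, n] = {b, g, j, k, n, p, q, s, t, v, y}, which has 11 elements.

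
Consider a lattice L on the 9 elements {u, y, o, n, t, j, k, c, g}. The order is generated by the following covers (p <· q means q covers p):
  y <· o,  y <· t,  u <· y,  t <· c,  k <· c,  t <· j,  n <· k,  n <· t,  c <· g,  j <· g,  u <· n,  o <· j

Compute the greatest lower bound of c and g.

Common lower bounds of {c, g}: c, k, n, t, u, y.
The greatest among these is c.

c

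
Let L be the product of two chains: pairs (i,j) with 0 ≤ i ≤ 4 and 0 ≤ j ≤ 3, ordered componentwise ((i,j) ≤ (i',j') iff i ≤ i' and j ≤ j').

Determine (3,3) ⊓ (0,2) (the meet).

In a product of chains, the meet is componentwise min, giving (0,2).

(0,2)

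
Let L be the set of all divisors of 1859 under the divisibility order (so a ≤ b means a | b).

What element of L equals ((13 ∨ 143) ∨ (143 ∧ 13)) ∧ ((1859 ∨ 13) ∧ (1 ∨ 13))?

13 ∨ 143 = 143
143 ∧ 13 = 13
143 ∨ 13 = 143
1859 ∨ 13 = 1859
1 ∨ 13 = 13
1859 ∧ 13 = 13
143 ∧ 13 = 13

13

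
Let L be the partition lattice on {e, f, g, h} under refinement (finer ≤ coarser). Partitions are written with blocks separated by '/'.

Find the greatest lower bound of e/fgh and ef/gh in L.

The meet (common refinement) of e/fgh and ef/gh intersects blocks pairwise, giving e/f/gh.

e/f/gh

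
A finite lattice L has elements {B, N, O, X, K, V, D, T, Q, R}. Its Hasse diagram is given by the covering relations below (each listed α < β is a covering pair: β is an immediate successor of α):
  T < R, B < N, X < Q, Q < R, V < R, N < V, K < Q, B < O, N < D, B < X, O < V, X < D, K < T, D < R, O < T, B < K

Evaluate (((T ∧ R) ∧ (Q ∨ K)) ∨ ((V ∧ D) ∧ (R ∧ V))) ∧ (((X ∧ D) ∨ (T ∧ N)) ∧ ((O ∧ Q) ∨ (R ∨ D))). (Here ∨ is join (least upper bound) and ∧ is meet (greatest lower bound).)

X

T ∧ R = T
Q ∨ K = Q
T ∧ Q = K
V ∧ D = N
R ∧ V = V
N ∧ V = N
K ∨ N = R
X ∧ D = X
T ∧ N = B
X ∨ B = X
O ∧ Q = B
R ∨ D = R
B ∨ R = R
X ∧ R = X
R ∧ X = X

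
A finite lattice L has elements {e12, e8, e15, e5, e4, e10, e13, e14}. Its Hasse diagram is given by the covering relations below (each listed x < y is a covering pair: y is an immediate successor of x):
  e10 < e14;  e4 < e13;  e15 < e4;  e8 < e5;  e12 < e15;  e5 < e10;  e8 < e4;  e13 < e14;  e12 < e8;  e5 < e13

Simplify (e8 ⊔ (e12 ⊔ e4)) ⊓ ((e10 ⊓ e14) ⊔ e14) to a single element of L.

e12 ∨ e4 = e4
e8 ∨ e4 = e4
e10 ∧ e14 = e10
e10 ∨ e14 = e14
e4 ∧ e14 = e4

e4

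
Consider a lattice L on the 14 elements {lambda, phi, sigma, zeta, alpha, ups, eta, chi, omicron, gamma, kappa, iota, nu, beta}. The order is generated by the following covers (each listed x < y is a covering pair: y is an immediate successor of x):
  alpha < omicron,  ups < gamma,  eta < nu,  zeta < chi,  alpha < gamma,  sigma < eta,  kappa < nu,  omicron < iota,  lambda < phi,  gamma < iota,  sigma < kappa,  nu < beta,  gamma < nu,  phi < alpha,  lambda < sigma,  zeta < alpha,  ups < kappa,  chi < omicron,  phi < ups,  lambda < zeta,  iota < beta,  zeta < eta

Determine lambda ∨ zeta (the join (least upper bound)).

Common upper bounds of {lambda, zeta}: alpha, beta, chi, eta, gamma, iota, nu, omicron, zeta.
The least among these is zeta.

zeta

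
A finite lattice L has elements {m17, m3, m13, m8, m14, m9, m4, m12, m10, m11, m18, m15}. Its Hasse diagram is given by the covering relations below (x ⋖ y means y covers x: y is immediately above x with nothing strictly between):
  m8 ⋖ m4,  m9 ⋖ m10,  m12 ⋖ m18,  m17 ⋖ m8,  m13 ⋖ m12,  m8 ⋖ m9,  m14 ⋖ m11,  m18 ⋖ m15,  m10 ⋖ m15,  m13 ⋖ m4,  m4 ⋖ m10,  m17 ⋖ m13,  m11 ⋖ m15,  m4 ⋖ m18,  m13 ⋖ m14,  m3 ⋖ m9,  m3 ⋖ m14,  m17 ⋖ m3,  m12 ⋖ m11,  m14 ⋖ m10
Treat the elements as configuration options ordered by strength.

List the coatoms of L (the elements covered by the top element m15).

The coatoms are exactly the elements covered by m15: m10, m11, m18.

m10, m11, m18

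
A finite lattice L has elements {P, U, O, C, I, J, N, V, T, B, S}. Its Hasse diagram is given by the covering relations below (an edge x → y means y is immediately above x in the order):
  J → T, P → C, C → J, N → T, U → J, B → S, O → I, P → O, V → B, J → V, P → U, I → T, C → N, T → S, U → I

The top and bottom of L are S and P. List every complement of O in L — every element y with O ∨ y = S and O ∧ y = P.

Need y with O ∨ y = S and O ∧ y = P.
Checking each element gives: B, V.

B, V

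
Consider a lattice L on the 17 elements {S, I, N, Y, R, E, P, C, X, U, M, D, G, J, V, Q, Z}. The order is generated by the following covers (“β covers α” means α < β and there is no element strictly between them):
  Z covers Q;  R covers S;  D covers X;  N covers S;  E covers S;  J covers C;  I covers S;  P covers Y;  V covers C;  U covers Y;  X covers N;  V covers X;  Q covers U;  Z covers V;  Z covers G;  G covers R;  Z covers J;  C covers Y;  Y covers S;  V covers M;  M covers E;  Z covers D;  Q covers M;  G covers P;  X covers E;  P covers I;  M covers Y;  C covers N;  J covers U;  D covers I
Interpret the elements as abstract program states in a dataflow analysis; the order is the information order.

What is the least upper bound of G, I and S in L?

G

Common upper bounds of {G, I, S}: G, Z.
The least among these is G.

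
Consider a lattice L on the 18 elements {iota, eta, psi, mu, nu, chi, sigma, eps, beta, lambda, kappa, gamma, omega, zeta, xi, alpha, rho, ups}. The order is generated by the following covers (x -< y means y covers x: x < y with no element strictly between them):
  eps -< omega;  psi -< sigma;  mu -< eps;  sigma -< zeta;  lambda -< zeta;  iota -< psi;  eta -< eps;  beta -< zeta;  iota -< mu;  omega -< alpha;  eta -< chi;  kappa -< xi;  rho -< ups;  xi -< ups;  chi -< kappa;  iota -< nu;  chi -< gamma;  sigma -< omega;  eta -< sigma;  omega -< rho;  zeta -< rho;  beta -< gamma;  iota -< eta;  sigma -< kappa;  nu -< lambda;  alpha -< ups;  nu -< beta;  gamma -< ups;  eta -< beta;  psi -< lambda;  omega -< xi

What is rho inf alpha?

Common lower bounds of {rho, alpha}: eps, eta, iota, mu, omega, psi, sigma.
The greatest among these is omega.

omega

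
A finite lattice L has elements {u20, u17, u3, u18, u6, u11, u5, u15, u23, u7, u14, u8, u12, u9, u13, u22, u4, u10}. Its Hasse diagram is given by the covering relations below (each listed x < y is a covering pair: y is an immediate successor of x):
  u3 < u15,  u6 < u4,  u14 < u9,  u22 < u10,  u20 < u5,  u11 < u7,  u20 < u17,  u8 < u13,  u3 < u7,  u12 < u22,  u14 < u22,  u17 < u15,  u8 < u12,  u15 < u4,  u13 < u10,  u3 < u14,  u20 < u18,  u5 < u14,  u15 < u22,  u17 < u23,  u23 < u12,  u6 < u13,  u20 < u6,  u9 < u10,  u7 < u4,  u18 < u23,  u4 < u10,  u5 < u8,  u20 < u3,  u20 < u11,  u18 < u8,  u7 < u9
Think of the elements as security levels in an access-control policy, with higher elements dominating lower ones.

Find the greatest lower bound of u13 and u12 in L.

u8

Common lower bounds of {u13, u12}: u18, u20, u5, u8.
The greatest among these is u8.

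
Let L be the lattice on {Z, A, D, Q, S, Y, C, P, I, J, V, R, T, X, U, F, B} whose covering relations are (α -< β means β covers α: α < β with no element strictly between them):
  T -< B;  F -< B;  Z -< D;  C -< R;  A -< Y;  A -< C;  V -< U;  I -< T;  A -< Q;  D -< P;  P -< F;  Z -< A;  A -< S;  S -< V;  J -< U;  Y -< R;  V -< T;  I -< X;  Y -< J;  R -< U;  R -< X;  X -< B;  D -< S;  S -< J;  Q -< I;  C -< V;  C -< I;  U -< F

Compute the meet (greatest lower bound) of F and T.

Common lower bounds of {F, T}: A, C, D, S, V, Z.
The greatest among these is V.

V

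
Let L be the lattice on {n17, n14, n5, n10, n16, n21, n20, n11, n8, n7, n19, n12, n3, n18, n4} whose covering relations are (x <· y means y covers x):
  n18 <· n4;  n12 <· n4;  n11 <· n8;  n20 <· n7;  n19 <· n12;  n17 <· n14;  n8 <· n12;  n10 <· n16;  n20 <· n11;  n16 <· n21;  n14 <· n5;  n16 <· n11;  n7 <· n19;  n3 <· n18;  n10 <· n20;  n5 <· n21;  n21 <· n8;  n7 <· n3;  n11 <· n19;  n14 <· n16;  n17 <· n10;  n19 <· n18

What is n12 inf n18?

Common lower bounds of {n12, n18}: n10, n11, n14, n16, n17, n19, n20, n7.
The greatest among these is n19.

n19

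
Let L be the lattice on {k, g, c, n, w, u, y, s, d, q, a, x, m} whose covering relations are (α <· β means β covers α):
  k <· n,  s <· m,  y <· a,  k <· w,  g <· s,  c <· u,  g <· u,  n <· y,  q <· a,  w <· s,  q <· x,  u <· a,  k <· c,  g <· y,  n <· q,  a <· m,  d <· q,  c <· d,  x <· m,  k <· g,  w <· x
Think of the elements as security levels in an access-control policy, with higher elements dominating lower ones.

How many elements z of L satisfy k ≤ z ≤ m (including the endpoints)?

The interval [k, m] = {a, c, d, g, k, m, n, q, s, u, w, x, y}, which has 13 elements.

13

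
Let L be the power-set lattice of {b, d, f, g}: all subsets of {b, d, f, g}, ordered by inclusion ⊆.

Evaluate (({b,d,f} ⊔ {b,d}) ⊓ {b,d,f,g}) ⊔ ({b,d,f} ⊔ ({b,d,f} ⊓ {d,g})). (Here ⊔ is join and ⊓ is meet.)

{b,d,f} ∨ {b,d} = {b,d,f}
{b,d,f} ∧ {b,d,f,g} = {b,d,f}
{b,d,f} ∧ {d,g} = {d}
{b,d,f} ∨ {d} = {b,d,f}
{b,d,f} ∨ {b,d,f} = {b,d,f}

{b,d,f}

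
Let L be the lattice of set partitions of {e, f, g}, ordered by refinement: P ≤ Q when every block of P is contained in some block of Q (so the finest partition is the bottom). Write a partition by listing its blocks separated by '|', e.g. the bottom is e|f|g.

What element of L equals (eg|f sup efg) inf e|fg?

e|fg

eg|f ∨ efg = efg
efg ∧ e|fg = e|fg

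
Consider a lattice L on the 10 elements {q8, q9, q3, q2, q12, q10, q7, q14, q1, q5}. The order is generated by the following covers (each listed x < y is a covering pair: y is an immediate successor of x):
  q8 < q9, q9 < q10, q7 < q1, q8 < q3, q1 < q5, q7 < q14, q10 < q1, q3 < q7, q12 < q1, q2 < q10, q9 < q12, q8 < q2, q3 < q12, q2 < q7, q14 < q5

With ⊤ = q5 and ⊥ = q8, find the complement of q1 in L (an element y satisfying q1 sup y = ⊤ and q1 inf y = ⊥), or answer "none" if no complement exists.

none

For every candidate y, either q1 ∨ y ≠ q5 or q1 ∧ y ≠ q8; no complement exists.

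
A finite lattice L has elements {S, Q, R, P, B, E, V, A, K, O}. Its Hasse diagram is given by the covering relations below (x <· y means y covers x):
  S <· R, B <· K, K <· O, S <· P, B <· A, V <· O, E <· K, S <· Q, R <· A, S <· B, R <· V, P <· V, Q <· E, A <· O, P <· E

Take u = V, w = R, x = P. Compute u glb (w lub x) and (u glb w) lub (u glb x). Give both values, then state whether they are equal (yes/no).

w lub x = V, so u glb (w lub x) = V glb V = V.
u glb w = R and u glb x = P, so (u glb w) lub (u glb x) = R lub P = V.
Equal: yes.

V; V; yes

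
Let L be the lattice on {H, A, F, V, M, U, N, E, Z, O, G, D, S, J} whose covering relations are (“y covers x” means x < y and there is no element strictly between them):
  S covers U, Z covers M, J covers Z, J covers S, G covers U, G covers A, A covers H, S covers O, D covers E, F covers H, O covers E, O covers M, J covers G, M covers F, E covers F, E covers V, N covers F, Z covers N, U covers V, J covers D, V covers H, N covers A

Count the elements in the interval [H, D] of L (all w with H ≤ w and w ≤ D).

The interval [H, D] = {D, E, F, H, V}, which has 5 elements.

5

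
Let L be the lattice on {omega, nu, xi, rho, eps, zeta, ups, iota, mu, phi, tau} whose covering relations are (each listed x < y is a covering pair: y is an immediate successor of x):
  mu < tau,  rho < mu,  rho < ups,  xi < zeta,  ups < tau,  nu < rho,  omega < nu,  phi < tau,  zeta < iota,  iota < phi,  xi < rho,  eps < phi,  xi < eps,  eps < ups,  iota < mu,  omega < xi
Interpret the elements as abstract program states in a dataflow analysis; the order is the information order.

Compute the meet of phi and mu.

Common lower bounds of {phi, mu}: iota, omega, xi, zeta.
The greatest among these is iota.

iota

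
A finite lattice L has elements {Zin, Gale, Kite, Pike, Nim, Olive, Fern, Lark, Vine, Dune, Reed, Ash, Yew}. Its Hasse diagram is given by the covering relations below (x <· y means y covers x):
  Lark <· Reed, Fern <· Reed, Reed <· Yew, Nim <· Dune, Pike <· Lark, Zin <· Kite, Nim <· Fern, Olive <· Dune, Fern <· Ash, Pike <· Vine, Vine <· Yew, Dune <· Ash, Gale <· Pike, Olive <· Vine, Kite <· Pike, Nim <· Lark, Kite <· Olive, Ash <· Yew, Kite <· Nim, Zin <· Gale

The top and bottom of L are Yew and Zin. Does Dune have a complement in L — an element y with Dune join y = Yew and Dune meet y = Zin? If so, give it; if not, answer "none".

Gale

Need y with Dune ∨ y = Yew and Dune ∧ y = Zin.
Checking each element gives: Gale.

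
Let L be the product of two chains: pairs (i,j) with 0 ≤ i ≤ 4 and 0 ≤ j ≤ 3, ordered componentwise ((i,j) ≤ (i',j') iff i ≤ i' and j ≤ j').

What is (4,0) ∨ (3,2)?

(4,2)

Common upper bounds of {(4,0), (3,2)}: (4,2), (4,3).
The least among these is (4,2).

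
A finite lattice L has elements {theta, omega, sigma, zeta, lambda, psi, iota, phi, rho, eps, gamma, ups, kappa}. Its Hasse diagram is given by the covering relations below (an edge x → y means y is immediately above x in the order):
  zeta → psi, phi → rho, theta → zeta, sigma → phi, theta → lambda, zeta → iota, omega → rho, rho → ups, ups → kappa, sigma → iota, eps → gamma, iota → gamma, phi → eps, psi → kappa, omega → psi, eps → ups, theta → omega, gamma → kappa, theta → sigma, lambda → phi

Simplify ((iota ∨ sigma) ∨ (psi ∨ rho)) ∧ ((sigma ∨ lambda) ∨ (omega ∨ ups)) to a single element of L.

ups

iota ∨ sigma = iota
psi ∨ rho = kappa
iota ∨ kappa = kappa
sigma ∨ lambda = phi
omega ∨ ups = ups
phi ∨ ups = ups
kappa ∧ ups = ups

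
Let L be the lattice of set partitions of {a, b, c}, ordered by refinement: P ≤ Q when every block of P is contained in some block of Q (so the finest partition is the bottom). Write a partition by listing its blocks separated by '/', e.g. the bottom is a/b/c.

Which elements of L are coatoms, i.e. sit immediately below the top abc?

The coatoms are exactly the elements covered by abc: a/bc, ab/c, ac/b.

a/bc, ab/c, ac/b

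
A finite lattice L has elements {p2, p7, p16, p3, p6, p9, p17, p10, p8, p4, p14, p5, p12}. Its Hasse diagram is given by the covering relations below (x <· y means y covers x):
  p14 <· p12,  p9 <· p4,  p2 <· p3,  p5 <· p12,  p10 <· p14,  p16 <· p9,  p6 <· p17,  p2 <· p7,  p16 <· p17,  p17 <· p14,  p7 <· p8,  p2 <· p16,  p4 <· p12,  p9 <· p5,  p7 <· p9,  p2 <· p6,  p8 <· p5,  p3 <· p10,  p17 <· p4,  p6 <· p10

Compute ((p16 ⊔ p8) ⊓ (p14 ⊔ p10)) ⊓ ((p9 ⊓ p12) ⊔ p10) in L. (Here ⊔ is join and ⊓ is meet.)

p16 ∨ p8 = p5
p14 ∨ p10 = p14
p5 ∧ p14 = p16
p9 ∧ p12 = p9
p9 ∨ p10 = p12
p16 ∧ p12 = p16

p16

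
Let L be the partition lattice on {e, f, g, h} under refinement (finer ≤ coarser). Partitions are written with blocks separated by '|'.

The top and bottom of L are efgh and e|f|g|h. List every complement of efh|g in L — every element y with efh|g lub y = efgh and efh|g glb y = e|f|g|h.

eg|f|h, e|fg|h, e|f|gh

Need y with efh|g ∨ y = efgh and efh|g ∧ y = e|f|g|h.
Checking each element gives: eg|f|h, e|fg|h, e|f|gh.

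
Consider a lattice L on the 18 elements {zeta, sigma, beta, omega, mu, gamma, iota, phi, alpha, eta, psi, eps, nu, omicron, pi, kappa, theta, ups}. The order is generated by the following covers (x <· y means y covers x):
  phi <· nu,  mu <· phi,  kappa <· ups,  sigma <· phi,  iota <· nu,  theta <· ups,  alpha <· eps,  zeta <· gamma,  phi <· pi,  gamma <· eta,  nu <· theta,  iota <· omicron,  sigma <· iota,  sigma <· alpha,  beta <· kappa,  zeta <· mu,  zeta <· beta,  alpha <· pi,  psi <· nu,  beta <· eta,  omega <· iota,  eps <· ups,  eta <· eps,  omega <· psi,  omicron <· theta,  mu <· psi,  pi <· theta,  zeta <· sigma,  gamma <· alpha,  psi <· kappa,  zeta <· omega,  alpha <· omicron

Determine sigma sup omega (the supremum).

Common upper bounds of {sigma, omega}: iota, nu, omicron, theta, ups.
The least among these is iota.

iota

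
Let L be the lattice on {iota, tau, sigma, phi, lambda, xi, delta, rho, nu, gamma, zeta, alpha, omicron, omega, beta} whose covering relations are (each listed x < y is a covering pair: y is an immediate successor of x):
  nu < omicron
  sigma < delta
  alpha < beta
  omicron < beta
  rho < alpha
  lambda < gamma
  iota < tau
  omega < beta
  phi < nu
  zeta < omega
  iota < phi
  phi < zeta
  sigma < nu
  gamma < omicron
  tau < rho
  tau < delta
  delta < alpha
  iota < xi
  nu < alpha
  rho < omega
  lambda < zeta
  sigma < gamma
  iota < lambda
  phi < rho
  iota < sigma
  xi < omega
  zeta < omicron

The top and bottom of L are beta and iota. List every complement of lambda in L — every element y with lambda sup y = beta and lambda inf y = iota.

alpha, delta

Need y with lambda ∨ y = beta and lambda ∧ y = iota.
Checking each element gives: alpha, delta.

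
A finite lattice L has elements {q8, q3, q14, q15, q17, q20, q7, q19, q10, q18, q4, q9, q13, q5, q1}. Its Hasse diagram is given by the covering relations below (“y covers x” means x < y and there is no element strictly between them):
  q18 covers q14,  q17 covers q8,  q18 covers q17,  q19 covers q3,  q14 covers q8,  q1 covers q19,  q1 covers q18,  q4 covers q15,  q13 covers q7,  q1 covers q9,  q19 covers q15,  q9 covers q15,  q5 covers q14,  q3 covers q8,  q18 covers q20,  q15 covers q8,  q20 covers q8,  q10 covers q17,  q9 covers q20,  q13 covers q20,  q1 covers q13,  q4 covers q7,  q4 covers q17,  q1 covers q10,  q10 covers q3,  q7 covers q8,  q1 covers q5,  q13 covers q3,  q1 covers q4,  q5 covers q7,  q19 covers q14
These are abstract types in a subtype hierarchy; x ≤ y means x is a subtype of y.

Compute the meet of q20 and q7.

q8

Common lower bounds of {q20, q7}: q8.
The greatest among these is q8.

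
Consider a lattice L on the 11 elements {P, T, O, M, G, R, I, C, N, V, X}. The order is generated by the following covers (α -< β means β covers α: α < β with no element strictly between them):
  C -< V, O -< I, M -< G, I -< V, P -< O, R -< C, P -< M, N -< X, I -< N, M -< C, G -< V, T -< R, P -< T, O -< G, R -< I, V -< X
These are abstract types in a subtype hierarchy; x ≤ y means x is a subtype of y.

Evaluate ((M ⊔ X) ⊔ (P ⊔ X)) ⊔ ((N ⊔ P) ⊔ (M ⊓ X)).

M ∨ X = X
P ∨ X = X
X ∨ X = X
N ∨ P = N
M ∧ X = M
N ∨ M = X
X ∨ X = X

X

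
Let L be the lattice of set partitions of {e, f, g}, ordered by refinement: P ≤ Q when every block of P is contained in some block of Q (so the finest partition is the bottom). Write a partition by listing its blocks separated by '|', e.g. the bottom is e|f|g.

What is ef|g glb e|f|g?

The meet (common refinement) of ef|g and e|f|g intersects blocks pairwise, giving e|f|g.

e|f|g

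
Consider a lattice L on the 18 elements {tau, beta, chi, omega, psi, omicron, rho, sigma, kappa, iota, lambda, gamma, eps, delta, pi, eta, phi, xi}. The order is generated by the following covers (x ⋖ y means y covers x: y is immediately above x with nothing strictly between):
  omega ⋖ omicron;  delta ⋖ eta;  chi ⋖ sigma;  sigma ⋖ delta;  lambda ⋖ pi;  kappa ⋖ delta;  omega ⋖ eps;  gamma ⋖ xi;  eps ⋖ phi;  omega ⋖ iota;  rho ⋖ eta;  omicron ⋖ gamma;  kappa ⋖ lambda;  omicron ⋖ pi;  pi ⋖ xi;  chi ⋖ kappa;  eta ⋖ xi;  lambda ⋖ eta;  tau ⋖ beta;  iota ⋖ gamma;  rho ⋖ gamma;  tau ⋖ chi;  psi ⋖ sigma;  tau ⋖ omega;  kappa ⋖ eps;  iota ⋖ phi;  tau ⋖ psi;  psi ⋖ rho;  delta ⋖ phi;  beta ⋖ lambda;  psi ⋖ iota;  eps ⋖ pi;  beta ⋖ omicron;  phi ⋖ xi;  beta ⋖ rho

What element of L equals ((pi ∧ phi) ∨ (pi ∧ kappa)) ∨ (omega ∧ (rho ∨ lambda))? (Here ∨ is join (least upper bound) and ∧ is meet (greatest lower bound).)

eps

pi ∧ phi = eps
pi ∧ kappa = kappa
eps ∨ kappa = eps
rho ∨ lambda = eta
omega ∧ eta = tau
eps ∨ tau = eps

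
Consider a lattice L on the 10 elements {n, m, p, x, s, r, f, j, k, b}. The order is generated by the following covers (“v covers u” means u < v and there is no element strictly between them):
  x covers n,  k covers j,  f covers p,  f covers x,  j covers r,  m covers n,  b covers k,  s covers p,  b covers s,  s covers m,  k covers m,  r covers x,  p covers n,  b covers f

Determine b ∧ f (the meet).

Common lower bounds of {b, f}: f, n, p, x.
The greatest among these is f.

f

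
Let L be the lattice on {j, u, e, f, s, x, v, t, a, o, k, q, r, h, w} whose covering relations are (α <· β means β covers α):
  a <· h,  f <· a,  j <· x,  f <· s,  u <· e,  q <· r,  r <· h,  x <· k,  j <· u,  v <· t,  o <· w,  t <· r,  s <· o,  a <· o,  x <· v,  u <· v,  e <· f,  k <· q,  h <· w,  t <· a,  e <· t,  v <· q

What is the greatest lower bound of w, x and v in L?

x

Common lower bounds of {w, x, v}: j, x.
The greatest among these is x.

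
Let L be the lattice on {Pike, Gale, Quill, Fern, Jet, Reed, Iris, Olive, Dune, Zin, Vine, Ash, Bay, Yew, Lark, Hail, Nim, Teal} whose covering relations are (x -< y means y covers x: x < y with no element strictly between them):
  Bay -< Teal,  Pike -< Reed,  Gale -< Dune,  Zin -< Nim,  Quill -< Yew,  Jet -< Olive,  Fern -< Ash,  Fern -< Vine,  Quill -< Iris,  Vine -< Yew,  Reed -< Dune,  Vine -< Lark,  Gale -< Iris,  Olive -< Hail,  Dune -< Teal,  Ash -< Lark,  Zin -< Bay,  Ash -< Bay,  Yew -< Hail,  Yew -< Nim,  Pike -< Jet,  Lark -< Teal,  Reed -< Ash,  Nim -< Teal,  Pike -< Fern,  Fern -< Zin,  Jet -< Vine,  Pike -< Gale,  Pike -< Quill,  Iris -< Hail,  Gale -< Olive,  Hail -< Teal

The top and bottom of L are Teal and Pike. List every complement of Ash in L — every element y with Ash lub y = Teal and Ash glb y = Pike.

Gale, Iris, Olive, Quill

Need y with Ash ∨ y = Teal and Ash ∧ y = Pike.
Checking each element gives: Gale, Iris, Olive, Quill.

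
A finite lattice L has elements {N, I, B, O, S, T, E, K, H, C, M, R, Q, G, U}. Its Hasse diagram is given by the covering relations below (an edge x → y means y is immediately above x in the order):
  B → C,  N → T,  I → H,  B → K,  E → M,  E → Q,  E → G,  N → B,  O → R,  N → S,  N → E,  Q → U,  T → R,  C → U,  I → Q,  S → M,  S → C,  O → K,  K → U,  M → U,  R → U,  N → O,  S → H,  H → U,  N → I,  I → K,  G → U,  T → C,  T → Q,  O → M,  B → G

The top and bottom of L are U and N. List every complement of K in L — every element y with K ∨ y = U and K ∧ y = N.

E, S, T

Need y with K ∨ y = U and K ∧ y = N.
Checking each element gives: E, S, T.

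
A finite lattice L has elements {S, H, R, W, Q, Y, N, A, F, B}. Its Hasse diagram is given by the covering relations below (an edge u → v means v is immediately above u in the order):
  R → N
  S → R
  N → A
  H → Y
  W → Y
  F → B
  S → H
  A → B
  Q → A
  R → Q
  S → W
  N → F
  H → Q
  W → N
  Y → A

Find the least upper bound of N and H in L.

Common upper bounds of {N, H}: A, B.
The least among these is A.

A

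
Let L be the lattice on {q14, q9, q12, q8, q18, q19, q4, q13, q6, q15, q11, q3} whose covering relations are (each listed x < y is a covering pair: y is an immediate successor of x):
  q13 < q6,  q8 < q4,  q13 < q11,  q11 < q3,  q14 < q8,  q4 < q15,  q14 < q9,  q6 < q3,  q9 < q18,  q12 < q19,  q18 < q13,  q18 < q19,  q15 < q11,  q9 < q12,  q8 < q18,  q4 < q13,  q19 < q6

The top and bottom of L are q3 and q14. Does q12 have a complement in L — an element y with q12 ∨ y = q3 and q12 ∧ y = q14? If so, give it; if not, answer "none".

Need y with q12 ∨ y = q3 and q12 ∧ y = q14.
Checking each element gives: q15.

q15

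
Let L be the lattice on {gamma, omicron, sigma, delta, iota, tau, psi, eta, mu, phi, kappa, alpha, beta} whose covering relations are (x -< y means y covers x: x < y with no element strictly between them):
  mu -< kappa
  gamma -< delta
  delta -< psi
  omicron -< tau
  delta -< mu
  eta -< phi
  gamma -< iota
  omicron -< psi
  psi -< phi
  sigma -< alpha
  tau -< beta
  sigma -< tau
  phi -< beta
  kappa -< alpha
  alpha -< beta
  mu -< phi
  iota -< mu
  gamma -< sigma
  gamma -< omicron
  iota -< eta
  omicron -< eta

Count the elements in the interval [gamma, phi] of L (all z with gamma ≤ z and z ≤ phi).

8

The interval [gamma, phi] = {delta, eta, gamma, iota, mu, omicron, phi, psi}, which has 8 elements.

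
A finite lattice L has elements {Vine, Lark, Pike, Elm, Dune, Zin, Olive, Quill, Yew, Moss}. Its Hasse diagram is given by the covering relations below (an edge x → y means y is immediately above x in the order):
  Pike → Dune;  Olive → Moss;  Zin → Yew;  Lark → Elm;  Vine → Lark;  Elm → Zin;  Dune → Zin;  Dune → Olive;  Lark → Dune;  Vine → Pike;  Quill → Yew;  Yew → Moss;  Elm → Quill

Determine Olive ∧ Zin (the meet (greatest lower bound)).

Dune

Common lower bounds of {Olive, Zin}: Dune, Lark, Pike, Vine.
The greatest among these is Dune.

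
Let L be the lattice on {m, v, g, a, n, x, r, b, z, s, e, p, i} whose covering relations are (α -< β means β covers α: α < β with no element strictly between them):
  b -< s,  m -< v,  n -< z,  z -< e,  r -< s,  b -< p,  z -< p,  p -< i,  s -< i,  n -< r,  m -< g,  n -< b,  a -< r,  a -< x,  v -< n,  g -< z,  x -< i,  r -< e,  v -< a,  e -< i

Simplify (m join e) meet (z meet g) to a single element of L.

m ∨ e = e
z ∧ g = g
e ∧ g = g

g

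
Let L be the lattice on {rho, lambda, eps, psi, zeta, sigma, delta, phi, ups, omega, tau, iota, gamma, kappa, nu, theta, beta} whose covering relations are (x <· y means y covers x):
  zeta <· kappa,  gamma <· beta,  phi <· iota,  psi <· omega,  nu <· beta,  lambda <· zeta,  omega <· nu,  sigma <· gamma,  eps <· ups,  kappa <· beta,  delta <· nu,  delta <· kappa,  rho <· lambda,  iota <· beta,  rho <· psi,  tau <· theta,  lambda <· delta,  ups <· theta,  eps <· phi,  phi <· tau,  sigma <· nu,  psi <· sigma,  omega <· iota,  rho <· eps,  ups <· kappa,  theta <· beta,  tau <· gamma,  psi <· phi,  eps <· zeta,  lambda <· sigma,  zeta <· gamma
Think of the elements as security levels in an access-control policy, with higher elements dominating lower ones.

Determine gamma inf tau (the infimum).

Common lower bounds of {gamma, tau}: eps, phi, psi, rho, tau.
The greatest among these is tau.

tau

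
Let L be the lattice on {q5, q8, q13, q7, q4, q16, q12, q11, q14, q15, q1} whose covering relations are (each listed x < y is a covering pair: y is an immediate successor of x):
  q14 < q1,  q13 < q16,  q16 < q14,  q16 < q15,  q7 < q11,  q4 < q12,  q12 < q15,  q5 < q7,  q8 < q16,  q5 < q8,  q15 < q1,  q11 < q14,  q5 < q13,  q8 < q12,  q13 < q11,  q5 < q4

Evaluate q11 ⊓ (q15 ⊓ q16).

q13

q15 ∧ q16 = q16
q11 ∧ q16 = q13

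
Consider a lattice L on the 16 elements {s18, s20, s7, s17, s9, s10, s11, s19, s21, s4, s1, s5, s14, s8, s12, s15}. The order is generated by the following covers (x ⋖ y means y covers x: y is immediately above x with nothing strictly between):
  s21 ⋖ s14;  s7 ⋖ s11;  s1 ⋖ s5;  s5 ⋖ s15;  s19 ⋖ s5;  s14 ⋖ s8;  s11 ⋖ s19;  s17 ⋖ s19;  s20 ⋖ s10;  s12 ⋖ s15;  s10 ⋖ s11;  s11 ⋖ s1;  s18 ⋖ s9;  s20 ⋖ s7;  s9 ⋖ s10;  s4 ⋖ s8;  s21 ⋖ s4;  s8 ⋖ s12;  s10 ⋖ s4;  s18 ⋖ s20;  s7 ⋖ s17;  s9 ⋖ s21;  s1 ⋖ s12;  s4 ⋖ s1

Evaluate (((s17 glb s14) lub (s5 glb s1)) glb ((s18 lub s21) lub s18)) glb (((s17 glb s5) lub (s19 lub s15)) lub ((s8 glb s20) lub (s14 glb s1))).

s21

s17 ∧ s14 = s18
s5 ∧ s1 = s1
s18 ∨ s1 = s1
s18 ∨ s21 = s21
s21 ∨ s18 = s21
s1 ∧ s21 = s21
s17 ∧ s5 = s17
s19 ∨ s15 = s15
s17 ∨ s15 = s15
s8 ∧ s20 = s20
s14 ∧ s1 = s21
s20 ∨ s21 = s4
s15 ∨ s4 = s15
s21 ∧ s15 = s21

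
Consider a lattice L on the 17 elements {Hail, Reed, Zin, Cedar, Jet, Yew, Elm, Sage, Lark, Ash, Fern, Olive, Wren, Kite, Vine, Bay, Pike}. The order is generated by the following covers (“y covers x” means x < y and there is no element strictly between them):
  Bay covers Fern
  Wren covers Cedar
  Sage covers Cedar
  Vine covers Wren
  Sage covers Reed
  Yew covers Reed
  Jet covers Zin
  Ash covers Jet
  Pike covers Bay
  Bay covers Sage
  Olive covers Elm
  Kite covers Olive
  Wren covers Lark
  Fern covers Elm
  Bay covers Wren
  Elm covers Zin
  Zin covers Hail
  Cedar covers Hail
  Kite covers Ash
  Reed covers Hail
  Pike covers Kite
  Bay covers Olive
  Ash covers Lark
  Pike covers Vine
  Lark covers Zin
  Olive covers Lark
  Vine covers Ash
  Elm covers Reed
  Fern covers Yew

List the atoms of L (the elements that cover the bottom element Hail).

Cedar, Reed, Zin

The atoms are exactly the elements that cover Hail: Cedar, Reed, Zin.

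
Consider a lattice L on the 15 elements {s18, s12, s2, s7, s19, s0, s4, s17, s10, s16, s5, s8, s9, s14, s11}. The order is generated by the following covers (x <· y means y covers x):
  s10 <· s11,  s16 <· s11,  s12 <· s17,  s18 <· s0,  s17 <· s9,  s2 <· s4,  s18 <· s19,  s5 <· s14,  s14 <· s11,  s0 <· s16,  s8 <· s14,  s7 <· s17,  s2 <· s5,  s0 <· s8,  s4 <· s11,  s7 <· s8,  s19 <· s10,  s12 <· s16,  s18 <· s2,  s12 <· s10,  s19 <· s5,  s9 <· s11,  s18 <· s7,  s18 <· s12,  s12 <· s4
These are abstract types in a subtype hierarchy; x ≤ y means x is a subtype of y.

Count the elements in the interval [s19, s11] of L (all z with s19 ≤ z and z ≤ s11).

The interval [s19, s11] = {s10, s11, s14, s19, s5}, which has 5 elements.

5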